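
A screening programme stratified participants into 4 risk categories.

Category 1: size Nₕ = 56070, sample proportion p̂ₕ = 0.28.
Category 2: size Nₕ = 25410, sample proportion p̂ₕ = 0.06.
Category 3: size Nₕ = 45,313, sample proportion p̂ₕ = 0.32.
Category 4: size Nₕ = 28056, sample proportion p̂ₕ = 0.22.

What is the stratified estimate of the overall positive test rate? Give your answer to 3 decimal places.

N = 56070 + 25410 + 45313 + 28056 = 154849.
Overall proportion = Σ (Nₕ/N)·p̂ₕ.
Σ Nₕp̂ₕ = 15699.6 + 1524.6 + 14500.16 + 6172.32 = 37896.68.
37896.68 / 154849 = 0.24473... → 0.245.

0.245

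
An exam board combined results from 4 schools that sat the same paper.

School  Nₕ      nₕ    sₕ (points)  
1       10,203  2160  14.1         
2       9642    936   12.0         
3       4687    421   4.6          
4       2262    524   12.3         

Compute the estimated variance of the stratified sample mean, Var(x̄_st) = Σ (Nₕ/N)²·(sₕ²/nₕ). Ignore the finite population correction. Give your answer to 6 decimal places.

0.036865

N = 26794. Term for each stratum: Wₕ²sₕ²/nₕ.
Var(x̄_st) = 0.013346431 + 0.019922590 + 0.001537972 + 0.002057733 = 0.036864725 → 0.036865.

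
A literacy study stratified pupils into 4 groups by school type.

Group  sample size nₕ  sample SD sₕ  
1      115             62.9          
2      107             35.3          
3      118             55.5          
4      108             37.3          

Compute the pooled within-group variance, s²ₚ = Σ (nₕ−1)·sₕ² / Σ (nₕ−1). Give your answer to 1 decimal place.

1: (115−1)·62.9² = 114·3956.41 = 451030.74
2: (107−1)·35.3² = 106·1246.09 = 132085.54
3: (118−1)·55.5² = 117·3080.25 = 360389.25
4: (108−1)·37.3² = 107·1391.29 = 148868.03
Numerator = 1092373.56; denominator = Σ(nₕ−1) = 444.
s²ₚ = 1092373.56/444 = 2460.301... → 2460.3.

2460.3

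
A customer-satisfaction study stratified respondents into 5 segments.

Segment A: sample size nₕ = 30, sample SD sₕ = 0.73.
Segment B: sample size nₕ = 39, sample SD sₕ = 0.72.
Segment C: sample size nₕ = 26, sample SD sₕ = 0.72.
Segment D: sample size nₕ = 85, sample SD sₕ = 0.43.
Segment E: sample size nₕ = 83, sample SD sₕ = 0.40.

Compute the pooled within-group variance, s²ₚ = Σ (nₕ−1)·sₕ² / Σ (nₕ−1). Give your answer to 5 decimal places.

A: (30−1)·0.73² = 29·0.5329 = 15.4541
B: (39−1)·0.72² = 38·0.5184 = 19.6992
C: (26−1)·0.72² = 25·0.5184 = 12.96
D: (85−1)·0.43² = 84·0.1849 = 15.5316
E: (83−1)·0.40² = 82·0.16 = 13.12
Numerator = 76.7649; denominator = Σ(nₕ−1) = 258.
s²ₚ = 76.7649/258 = 0.2975384... → 0.29754.

0.29754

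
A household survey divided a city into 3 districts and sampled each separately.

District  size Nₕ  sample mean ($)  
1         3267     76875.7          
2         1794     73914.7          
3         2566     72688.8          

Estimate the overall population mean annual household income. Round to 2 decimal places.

N = 3267 + 1794 + 2566 = 7627.
Overall mean = Σ (Nₕ/N)·x̄ₕ — weight by population share, not a simple average.
Σ Nₕx̄ₕ = 3267·76875.7 + 1794·73914.7 + 2566·72688.8 = 251152911.9 + 132602971.8 + 186519460.8 = 570275344.5.
Divide by N: 570275344.5 / 7627 = 74770.5972... → 74770.60.

74770.60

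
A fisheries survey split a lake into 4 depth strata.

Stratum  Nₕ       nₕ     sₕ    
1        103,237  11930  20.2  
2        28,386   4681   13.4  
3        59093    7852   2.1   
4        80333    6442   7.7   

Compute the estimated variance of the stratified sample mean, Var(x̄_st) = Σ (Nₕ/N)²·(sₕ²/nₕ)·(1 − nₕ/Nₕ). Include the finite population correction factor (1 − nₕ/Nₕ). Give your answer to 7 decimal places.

0.0055065

N = 271049; Wₕ = Nₕ/N.
stratum 1: (103237/271049)²·20.2²/11930·(1 − 11930/103237) = 0.0043883992
stratum 2: (28386/271049)²·13.4²/4681·(1 − 4681/28386) = 0.0003513334
stratum 3: (59093/271049)²·2.1²/7852·(1 − 7852/59093) = 0.0000231482
stratum 4: (80333/271049)²·7.7²/6442·(1 − 6442/80333) = 0.0007436193
Sum = 0.0055065001 → 0.0055065.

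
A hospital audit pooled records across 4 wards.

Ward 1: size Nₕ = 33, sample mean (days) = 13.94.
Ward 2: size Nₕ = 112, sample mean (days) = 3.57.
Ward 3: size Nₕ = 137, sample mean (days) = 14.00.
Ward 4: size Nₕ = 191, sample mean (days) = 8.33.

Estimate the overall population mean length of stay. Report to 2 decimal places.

N = 473; weights Wₕ = Nₕ/N = (0.0698, 0.2368, 0.2896, 0.4038).
x̄_st = Σ Wₕ·x̄ₕ = 0.0698·13.94 + 0.2368·3.57 + 0.2896·14.00 + 0.4038·8.33 ≈ 9.2366...
→ 9.24.

9.24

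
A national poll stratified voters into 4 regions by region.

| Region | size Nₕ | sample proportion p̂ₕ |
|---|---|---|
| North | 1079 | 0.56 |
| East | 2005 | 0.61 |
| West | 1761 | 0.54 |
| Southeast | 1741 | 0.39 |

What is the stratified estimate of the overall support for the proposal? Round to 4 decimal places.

0.5249

Wₕ = Nₕ/N with N = 6586: 0.1638, 0.3044, 0.2674, 0.2643.
p̂_st = 0.1638·0.56 + 0.3044·0.61 + 0.2674·0.54 + 0.2643·0.39 ≈ 0.524935... → 0.5249.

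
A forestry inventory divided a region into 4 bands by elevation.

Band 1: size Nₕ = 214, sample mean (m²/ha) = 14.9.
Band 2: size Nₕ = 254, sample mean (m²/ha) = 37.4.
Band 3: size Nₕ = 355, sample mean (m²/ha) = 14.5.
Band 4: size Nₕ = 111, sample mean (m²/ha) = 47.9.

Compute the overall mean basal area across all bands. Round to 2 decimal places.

24.79

N = 214 + 254 + 355 + 111 = 934.
The stratified mean weights each stratum mean by its population share Nₕ/N.
Σ Nₕx̄ₕ = 214·14.9 + 254·37.4 + 355·14.5 + 111·47.9 = 3188.6 + 9499.6 + 5147.5 + 5316.9 = 23152.6.
Divide by N: 23152.6 / 934 = 24.7887... → 24.79.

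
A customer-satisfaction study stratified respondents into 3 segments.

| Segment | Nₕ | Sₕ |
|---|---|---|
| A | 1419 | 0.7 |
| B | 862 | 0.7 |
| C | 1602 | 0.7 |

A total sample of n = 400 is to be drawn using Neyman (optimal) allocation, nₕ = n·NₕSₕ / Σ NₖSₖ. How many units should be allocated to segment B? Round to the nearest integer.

89

A: NₕSₕ = 1419·0.7 = 993.3
B: NₕSₕ = 862·0.7 = 603.4
C: NₕSₕ = 1602·0.7 = 1121.4
Σ NₕSₕ = 2718.1.
n_B = 400·603.4/2718.1 = 88.797... → 89.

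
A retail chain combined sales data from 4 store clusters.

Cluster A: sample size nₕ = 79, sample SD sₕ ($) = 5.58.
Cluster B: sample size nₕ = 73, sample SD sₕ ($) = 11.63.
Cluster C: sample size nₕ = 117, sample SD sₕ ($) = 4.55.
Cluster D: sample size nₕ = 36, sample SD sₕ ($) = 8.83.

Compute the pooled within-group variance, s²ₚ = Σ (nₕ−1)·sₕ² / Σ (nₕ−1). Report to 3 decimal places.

57.467

Degrees of freedom: 78 + 72 + 116 + 35 = 301.
Σ(nₕ−1)sₕ² = 78·31.1364 + 72·135.2569 + 116·20.7025 + 35·77.9689 = 17297.5375.
s²ₚ = 17297.5375 / 301 = 57.46690... → 57.467.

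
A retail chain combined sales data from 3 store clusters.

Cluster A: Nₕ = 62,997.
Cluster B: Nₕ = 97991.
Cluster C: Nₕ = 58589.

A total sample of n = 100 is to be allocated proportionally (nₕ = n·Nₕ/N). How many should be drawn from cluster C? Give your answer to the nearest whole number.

N = 62997 + 97991 + 58589 = 219577.
n_C = 100·58589/219577 = 26.683... → 27.

27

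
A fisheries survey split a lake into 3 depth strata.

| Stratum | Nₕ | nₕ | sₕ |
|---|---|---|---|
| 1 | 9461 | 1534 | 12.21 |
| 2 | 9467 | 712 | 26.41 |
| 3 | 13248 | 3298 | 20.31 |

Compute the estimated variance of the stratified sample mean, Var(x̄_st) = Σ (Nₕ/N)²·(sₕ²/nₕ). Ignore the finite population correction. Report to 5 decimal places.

N = 32176; Wₕ = Nₕ/N.
stratum 1: (9461/32176)²·12.21²/1534 = 0.00840264
stratum 2: (9467/32176)²·26.41²/712 = 0.08480422
stratum 3: (13248/32176)²·20.31²/3298 = 0.02120341
Sum = 0.11441027 → 0.11441.

0.11441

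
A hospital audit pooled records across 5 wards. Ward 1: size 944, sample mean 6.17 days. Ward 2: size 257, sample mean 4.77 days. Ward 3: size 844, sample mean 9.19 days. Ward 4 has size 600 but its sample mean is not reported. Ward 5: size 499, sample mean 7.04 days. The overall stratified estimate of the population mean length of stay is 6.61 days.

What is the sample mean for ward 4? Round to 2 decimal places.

Σ Nₕx̄ₕ = N·μ, so 600·x̄_4 = 3144·6.61 − (944·6.17 + 257·4.77 + 844·9.19 + 499·7.04).
= 20781.84 − 18319.69 = 2462.15.
x̄_4 = 2462.15 / 600 = 4.1036... → 4.10.

4.10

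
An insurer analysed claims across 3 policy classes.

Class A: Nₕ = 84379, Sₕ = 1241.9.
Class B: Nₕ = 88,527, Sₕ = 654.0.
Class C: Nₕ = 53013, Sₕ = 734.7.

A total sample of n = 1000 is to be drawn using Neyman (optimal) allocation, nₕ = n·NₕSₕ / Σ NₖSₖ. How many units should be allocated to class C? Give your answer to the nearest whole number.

193

Σ NₕSₕ = 84379·1241.9 + 88527·654.0 + 53013·734.7 = 201635589.2.
Share for C: 38948651.1/201635589.2 = 0.19316.
n_C = 1000 × 0.19316 = 193.164... → 193.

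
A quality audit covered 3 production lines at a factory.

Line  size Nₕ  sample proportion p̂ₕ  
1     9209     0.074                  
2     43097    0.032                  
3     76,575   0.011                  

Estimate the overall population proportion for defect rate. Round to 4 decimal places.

0.0225

Wₕ = Nₕ/N with N = 128881: 0.0715, 0.3344, 0.5942.
p̂_st = 0.0715·0.074 + 0.3344·0.032 + 0.5942·0.011 ≈ 0.022524... → 0.0225.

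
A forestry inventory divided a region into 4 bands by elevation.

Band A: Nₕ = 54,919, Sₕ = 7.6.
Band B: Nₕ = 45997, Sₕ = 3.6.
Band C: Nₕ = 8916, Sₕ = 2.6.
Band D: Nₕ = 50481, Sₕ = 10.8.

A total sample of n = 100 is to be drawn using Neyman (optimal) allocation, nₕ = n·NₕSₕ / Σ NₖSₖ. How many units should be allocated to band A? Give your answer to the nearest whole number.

36

Σ NₕSₕ = 54919·7.6 + 45997·3.6 + 8916·2.6 + 50481·10.8 = 1151350.
Share for A: 417384.4/1151350 = 0.36252.
n_A = 100 × 0.36252 = 36.252... → 36.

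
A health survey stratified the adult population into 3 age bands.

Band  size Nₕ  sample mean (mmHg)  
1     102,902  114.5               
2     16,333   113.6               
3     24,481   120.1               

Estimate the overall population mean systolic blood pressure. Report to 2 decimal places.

x̄_st = (Σ Nₕx̄ₕ) / (Σ Nₕ) = (102902·114.5 + 16333·113.6 + 24481·120.1) / 143716
= 16577875.9 / 143716 = 115.3516... → 115.35.

115.35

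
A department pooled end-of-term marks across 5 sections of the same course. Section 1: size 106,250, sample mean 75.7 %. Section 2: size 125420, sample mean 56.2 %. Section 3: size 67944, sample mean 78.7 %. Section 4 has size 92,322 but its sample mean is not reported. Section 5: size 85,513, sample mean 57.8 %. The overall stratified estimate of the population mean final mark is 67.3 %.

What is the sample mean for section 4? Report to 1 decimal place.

Σ Nₕx̄ₕ = N·μ, so 92322·x̄_4 = 477449·67.3 − (106250·75.7 + 125420·56.2 + 67944·78.7 + 85513·57.8).
= 32132317.7 − 25381573.2 = 6750744.5.
x̄_4 = 6750744.5 / 92322 = 73.122... → 73.1.

73.1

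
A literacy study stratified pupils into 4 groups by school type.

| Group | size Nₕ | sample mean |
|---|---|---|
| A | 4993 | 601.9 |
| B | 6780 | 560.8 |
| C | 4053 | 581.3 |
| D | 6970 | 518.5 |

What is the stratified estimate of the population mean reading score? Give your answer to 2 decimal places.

560.51

N = 4993 + 6780 + 4053 + 6970 = 22796.
Overall mean = Σ (Nₕ/N)·x̄ₕ — weight by population share, not a simple average.
Σ Nₕx̄ₕ = 4993·601.9 + 6780·560.8 + 4053·581.3 + 6970·518.5 = 3005286.7 + 3802224 + 2356008.9 + 3613945 = 12777464.6.
Divide by N: 12777464.6 / 22796 = 560.5134... → 560.51.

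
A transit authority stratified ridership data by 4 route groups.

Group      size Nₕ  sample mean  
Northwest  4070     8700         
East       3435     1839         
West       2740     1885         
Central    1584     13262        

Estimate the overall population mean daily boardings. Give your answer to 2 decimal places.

5739.95

N = 4070 + 3435 + 2740 + 1584 = 11829.
Overall mean = Σ (Nₕ/N)·x̄ₕ — weight by population share, not a simple average.
Σ Nₕx̄ₕ = 4070·8700 + 3435·1839 + 2740·1885 + 1584·13262 = 35409000 + 6316965 + 5164900 + 21007008 = 67897873.
Divide by N: 67897873 / 11829 = 5739.9504... → 5739.95.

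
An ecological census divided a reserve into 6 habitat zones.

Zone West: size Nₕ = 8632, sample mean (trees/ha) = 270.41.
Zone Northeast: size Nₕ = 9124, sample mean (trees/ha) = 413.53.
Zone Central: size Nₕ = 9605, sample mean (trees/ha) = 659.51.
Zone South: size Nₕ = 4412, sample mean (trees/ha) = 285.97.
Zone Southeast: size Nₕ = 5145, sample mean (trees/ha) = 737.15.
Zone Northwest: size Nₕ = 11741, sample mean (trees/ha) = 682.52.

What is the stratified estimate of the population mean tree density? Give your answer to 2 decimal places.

x̄_st = (Σ Nₕx̄ₕ) / (Σ Nₕ) = (8632·270.41 + 9124·413.53 + 9605·659.51 + 4412·285.97 + 5145·737.15 + 11741·682.52) / 48659
= 25509624.1 / 48659 = 524.2529... → 524.25.

524.25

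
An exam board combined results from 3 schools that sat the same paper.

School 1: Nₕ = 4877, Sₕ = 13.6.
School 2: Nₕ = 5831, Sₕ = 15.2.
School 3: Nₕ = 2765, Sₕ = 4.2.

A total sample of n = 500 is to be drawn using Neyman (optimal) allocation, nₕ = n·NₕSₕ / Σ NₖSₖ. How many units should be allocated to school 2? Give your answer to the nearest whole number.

Σ NₕSₕ = 4877·13.6 + 5831·15.2 + 2765·4.2 = 166571.4.
Share for 2: 88631.2/166571.4 = 0.53209.
n_2 = 500 × 0.53209 = 266.046... → 266.

266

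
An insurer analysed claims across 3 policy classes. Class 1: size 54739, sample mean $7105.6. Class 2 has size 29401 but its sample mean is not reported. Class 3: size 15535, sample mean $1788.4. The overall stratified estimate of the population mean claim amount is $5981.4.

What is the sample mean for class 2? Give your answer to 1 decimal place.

6103.9

N = 54739 + 29401 + 15535 = 99675.
Overall total = μ·N = 5981.4·99675 = 596196045.
Subtract the known strata: 54739·7105.6 + 15535·1788.4 = 416736232.4.
Remaining total for class 2: 596196045 − 416736232.4 = 179459812.6.
Divide by its size: 179459812.6 / 29401 = 6103.868... → 6103.9.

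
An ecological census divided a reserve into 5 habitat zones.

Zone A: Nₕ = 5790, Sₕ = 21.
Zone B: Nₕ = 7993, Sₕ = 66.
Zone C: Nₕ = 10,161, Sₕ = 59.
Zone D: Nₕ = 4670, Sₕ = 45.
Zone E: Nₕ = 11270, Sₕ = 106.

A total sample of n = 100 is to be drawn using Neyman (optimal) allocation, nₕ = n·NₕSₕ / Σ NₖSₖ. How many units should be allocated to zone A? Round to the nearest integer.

Σ NₕSₕ = 5790·21 + 7993·66 + 10161·59 + 4670·45 + 11270·106 = 2653397.
Share for A: 121590/2653397 = 0.04582.
n_A = 100 × 0.04582 = 4.582... → 5.

5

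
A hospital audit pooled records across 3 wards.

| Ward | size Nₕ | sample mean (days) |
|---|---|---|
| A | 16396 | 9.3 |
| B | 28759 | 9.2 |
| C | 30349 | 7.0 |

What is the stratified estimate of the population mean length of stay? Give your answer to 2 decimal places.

N = 16396 + 28759 + 30349 = 75504.
Weight each subgroup mean by Nₕ/N and sum.
Σ Nₕx̄ₕ = 16396·9.3 + 28759·9.2 + 30349·7.0 = 152482.8 + 264582.8 + 212443 = 629508.6.
Divide by N: 629508.6 / 75504 = 8.3374... → 8.34.

8.34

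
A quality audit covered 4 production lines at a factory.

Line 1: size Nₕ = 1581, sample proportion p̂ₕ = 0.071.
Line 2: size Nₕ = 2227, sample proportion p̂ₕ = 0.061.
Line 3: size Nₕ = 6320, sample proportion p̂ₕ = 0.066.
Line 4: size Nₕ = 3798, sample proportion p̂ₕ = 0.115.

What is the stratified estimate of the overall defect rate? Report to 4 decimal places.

0.0791

Wₕ = Nₕ/N with N = 13926: 0.1135, 0.1599, 0.4538, 0.2727.
p̂_st = 0.1135·0.071 + 0.1599·0.061 + 0.4538·0.066 + 0.2727·0.115 ≈ 0.079132... → 0.0791.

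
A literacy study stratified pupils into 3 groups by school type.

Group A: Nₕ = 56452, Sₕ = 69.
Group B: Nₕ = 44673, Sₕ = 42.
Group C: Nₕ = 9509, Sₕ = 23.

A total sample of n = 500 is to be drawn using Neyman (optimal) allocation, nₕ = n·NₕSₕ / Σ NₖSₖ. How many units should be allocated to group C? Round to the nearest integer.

18

A: NₕSₕ = 56452·69 = 3895188
B: NₕSₕ = 44673·42 = 1876266
C: NₕSₕ = 9509·23 = 218707
Σ NₕSₕ = 5990161.
n_C = 500·218707/5990161 = 18.256... → 18.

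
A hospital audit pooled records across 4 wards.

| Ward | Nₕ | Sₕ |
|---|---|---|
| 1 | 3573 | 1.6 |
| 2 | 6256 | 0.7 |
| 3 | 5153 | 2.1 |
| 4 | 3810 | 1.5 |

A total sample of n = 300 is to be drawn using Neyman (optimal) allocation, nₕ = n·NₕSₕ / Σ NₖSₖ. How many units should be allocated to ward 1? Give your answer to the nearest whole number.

Σ NₕSₕ = 3573·1.6 + 6256·0.7 + 5153·2.1 + 3810·1.5 = 26632.3.
Share for 1: 5716.8/26632.3 = 0.21466.
n_1 = 300 × 0.21466 = 64.397... → 64.

64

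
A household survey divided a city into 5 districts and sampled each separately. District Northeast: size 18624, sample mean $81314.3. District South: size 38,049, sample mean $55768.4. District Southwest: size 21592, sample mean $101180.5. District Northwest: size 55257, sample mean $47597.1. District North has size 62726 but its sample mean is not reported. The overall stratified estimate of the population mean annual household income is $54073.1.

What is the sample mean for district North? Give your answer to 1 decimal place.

N = 18624 + 38049 + 21592 + 55257 + 62726 = 196248.
Overall total = μ·N = 54073.1·196248 = 10611737728.8.
Subtract the known strata: 18624·81314.3 + 38049·55768.4 + 21592·101180.5 + 55257·47597.1 = 8451091685.5.
Remaining total for district North: 10611737728.8 − 8451091685.5 = 2160646043.3.
Divide by its size: 2160646043.3 / 62726 = 34445.781... → 34445.8.

34445.8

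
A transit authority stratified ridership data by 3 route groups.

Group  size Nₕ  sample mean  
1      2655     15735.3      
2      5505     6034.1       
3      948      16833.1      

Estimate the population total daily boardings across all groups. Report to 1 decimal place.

90952720.8

Estimate total by summing Nₕ·x̄ₕ over strata.
2655·15735.3 + 5505·6034.1 + 948·16833.1 = 41777221.5 + 33217720.5 + 15957778.8 = 90952720.8.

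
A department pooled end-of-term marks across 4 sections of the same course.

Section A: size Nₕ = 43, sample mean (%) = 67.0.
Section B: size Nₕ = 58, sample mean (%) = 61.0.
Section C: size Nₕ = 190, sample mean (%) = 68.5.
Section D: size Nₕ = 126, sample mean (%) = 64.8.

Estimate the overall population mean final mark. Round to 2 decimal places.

x̄_st = (Σ Nₕx̄ₕ) / (Σ Nₕ) = (43·67.0 + 58·61.0 + 190·68.5 + 126·64.8) / 417
= 27598.8 / 417 = 66.1842... → 66.18.

66.18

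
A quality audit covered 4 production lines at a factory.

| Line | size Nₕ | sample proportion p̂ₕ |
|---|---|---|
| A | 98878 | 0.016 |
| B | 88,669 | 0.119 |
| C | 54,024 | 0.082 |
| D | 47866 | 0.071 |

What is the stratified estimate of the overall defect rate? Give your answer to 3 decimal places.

Wₕ = Nₕ/N with N = 289437: 0.3416, 0.3063, 0.1867, 0.1654.
p̂_st = 0.3416·0.016 + 0.3063·0.119 + 0.1867·0.082 + 0.1654·0.071 ≈ 0.06897... → 0.069.

0.069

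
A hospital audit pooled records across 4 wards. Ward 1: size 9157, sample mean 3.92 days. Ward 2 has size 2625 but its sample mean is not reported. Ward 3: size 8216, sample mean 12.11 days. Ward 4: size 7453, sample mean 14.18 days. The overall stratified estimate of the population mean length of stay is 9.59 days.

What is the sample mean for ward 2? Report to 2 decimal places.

N = 9157 + 2625 + 8216 + 7453 = 27451.
Overall total = μ·N = 9.59·27451 = 263255.09.
Subtract the known strata: 9157·3.92 + 8216·12.11 + 7453·14.18 = 241074.74.
Remaining total for ward 2: 263255.09 − 241074.74 = 22180.35.
Divide by its size: 22180.35 / 2625 = 8.4497... → 8.45.

8.45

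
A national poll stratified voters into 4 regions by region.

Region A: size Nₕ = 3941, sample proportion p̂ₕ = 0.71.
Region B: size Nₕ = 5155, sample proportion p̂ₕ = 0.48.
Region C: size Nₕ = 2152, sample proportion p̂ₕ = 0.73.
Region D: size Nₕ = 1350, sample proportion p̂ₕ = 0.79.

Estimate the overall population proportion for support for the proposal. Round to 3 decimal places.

0.628

Wₕ = Nₕ/N with N = 12598: 0.3128, 0.4092, 0.1708, 0.1072.
p̂_st = 0.3128·0.71 + 0.4092·0.48 + 0.1708·0.73 + 0.1072·0.79 ≈ 0.62788... → 0.628.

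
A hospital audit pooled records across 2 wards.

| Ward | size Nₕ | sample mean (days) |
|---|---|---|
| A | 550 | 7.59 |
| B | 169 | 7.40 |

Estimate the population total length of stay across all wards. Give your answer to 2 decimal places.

A: 550·7.59 = 4174.5
B: 169·7.40 = 1250.6
τ̂ = Σ Nₕx̄ₕ = 5425.10.

5425.10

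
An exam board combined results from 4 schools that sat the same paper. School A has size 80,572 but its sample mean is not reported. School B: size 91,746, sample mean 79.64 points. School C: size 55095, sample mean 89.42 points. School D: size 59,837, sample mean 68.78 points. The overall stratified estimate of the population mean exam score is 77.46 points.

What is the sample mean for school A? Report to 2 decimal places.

Σ Nₕx̄ₕ = N·μ, so 80572·x̄_A = 287250·77.46 − (91746·79.64 + 55095·89.42 + 59837·68.78).
= 22250385 − 16348835.2 = 5901549.8.
x̄_A = 5901549.8 / 80572 = 73.2457... → 73.25.

73.25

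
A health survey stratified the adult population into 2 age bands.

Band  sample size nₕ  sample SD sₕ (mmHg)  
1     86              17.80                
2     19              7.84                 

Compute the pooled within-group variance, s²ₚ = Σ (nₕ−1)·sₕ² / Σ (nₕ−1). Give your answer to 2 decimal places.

Degrees of freedom: 85 + 18 = 103.
Σ(nₕ−1)sₕ² = 85·316.84 + 18·61.4656 = 28037.7808.
s²ₚ = 28037.7808 / 103 = 272.2115... → 272.21.

272.21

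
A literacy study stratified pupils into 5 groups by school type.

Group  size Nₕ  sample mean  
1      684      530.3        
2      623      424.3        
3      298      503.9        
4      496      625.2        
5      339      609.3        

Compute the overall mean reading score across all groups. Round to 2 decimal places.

N = 2440; weights Wₕ = Nₕ/N = (0.2803, 0.2553, 0.1221, 0.2033, 0.1389).
x̄_st = Σ Wₕ·x̄ₕ = 0.2803·530.3 + 0.2553·424.3 + 0.1221·503.9 + 0.2033·625.2 + 0.1389·609.3 ≈ 530.2780...
→ 530.28.

530.28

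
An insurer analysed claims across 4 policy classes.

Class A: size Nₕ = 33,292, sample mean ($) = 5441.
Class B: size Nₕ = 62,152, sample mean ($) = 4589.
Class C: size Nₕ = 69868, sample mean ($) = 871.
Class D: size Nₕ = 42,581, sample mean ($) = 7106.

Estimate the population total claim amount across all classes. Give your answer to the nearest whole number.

Population total = Σ Nₕ·x̄ₕ (each stratum's size times its mean).
33292·5441 + 62152·4589 + 69868·871 + 42581·7106 = 181141772 + 285215528 + 60855028 + 302580586 = 829792914.

829792914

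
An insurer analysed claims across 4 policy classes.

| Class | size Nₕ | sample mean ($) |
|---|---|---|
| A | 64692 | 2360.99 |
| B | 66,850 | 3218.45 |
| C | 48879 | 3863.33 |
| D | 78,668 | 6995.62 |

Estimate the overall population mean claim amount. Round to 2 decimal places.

x̄_st = (Σ Nₕx̄ₕ) / (Σ Nₕ) = (64692·2360.99 + 66850·3218.45 + 48879·3863.33 + 78668·6995.62) / 259089
= 1107057688.81 / 259089 = 4272.8857... → 4272.89.

4272.89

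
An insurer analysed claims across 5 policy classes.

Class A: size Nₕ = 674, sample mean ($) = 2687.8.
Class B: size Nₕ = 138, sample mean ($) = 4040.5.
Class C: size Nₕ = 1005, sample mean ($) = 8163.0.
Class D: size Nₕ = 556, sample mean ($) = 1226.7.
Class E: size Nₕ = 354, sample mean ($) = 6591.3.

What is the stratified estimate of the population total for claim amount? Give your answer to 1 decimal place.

13588346.6

A: 674·2687.8 = 1811577.2
B: 138·4040.5 = 557589
C: 1005·8163.0 = 8203815
D: 556·1226.7 = 682045.2
E: 354·6591.3 = 2333320.2
τ̂ = Σ Nₕx̄ₕ = 13588346.6.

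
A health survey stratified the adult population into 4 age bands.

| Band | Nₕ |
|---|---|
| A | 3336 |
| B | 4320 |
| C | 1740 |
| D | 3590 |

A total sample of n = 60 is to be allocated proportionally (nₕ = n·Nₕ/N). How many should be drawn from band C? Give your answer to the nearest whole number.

Share of band C = 1740/12986 = 0.13399.
Allocate 60 × 0.13399 = 8.039... → 8.

8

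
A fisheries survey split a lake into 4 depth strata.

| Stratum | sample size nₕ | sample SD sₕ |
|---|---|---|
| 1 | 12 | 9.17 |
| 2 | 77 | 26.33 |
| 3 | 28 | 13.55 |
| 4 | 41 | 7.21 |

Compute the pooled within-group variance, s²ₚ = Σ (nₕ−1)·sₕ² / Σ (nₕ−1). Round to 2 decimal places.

393.83

1: (12−1)·9.17² = 11·84.0889 = 924.9779
2: (77−1)·26.33² = 76·693.2689 = 52688.4364
3: (28−1)·13.55² = 27·183.6025 = 4957.2675
4: (41−1)·7.21² = 40·51.9841 = 2079.364
Numerator = 60650.0458; denominator = Σ(nₕ−1) = 154.
s²ₚ = 60650.0458/154 = 393.8315... → 393.83.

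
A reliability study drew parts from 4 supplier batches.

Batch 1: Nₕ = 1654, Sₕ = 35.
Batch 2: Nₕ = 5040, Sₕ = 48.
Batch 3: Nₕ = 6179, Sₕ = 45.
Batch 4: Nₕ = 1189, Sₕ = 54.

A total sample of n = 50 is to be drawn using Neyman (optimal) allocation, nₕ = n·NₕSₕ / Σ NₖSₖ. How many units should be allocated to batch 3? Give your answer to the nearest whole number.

Σ NₕSₕ = 1654·35 + 5040·48 + 6179·45 + 1189·54 = 642071.
Share for 3: 278055/642071 = 0.43306.
n_3 = 50 × 0.43306 = 21.653... → 22.

22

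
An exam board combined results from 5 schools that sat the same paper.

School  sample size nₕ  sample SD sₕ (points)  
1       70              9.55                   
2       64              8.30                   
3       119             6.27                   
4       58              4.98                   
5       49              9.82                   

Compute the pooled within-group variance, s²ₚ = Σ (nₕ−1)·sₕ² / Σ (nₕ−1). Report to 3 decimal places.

60.040

Degrees of freedom: 69 + 63 + 118 + 57 + 48 = 355.
Σ(nₕ−1)sₕ² = 69·91.2025 + 63·68.89 + 118·39.3129 + 57·24.8004 + 48·96.4324 = 21314.3427.
s²ₚ = 21314.3427 / 355 = 60.04040... → 60.040.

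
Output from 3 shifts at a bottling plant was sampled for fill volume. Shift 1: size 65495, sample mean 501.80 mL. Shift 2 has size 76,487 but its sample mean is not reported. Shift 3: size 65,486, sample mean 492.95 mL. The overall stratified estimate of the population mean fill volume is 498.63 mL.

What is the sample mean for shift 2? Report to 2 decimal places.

500.78

N = 65495 + 76487 + 65486 = 207468.
Overall total = μ·N = 498.63·207468 = 103449768.84.
Subtract the known strata: 65495·501.80 + 65486·492.95 = 65146714.7.
Remaining total for shift 2: 103449768.84 − 65146714.7 = 38303054.14.
Divide by its size: 38303054.14 / 76487 = 500.7786... → 500.78.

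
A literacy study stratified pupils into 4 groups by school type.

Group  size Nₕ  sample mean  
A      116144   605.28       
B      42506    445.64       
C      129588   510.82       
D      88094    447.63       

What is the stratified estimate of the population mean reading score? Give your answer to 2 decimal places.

517.82

N = 376332; weights Wₕ = Nₕ/N = (0.3086, 0.1129, 0.3443, 0.2341).
x̄_st = Σ Wₕ·x̄ₕ = 0.3086·605.28 + 0.1129·445.64 + 0.3443·510.82 + 0.2341·447.63 ≈ 517.8185...
→ 517.82.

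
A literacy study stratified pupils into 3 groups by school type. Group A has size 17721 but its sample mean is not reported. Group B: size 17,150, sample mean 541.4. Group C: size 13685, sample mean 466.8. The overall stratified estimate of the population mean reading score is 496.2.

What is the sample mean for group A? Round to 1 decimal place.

475.2

N = 17721 + 17150 + 13685 = 48556.
Overall total = μ·N = 496.2·48556 = 24093487.2.
Subtract the known strata: 17150·541.4 + 13685·466.8 = 15673168.
Remaining total for group A: 24093487.2 − 15673168 = 8420319.2.
Divide by its size: 8420319.2 / 17721 = 475.160... → 475.2.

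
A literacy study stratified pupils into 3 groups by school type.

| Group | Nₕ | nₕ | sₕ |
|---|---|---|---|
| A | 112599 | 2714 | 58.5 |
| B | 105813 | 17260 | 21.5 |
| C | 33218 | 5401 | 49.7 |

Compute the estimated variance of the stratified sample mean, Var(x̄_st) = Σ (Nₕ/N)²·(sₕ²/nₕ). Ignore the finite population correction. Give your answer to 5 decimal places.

0.26520

N = 251630; Wₕ = Nₕ/N.
group A: (112599/251630)²·58.5²/2714 = 0.25249113
group B: (105813/251630)²·21.5²/17260 = 0.00473576
group C: (33218/251630)²·49.7²/5401 = 0.00797004
Sum = 0.26519693 → 0.26520.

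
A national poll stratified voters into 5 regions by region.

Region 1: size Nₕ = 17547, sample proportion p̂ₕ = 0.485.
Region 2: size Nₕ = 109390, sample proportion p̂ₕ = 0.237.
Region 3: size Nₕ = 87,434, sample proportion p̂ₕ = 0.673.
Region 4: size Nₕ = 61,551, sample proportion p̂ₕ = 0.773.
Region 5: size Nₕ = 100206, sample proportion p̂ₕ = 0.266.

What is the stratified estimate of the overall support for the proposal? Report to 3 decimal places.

0.445

N = 17547 + 109390 + 87434 + 61551 + 100206 = 376128.
Overall proportion = Σ (Nₕ/N)·p̂ₕ.
Σ Nₕp̂ₕ = 8510.295 + 25925.43 + 58843.082 + 47578.923 + 26654.796 = 167512.526.
167512.526 / 376128 = 0.44536... → 0.445.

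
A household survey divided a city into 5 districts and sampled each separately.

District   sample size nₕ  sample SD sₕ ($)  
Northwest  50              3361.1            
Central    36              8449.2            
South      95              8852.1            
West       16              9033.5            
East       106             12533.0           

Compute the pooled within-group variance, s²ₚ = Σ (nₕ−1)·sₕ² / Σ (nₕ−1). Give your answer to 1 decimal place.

Northwest: (50−1)·3361.1² = 49·11296993.21 = 553552667.29
Central: (36−1)·8449.2² = 35·71388980.64 = 2498614322.4
South: (95−1)·8852.1² = 94·78359674.41 = 7365809394.54
West: (16−1)·9033.5² = 15·81604122.25 = 1224061833.75
East: (106−1)·12533.0² = 105·157076089 = 16492989345
Numerator = 28135027562.98; denominator = Σ(nₕ−1) = 298.
s²ₚ = 28135027562.98/298 = 94412844.171... → 94412844.2.

94412844.2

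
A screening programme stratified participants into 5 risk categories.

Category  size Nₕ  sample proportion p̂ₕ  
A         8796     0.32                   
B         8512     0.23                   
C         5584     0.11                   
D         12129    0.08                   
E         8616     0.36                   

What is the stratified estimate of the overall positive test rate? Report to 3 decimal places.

Wₕ = Nₕ/N with N = 43637: 0.2016, 0.1951, 0.1280, 0.2780, 0.1974.
p̂_st = 0.2016·0.32 + 0.1951·0.23 + 0.1280·0.11 + 0.2780·0.08 + 0.1974·0.36 ≈ 0.21676... → 0.217.

0.217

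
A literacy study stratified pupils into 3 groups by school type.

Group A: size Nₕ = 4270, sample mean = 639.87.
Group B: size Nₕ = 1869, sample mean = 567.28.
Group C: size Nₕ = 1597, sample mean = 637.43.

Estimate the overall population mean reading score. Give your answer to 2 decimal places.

621.83

N = 4270 + 1869 + 1597 = 7736.
Overall mean = Σ (Nₕ/N)·x̄ₕ — weight by population share, not a simple average.
Σ Nₕx̄ₕ = 4270·639.87 + 1869·567.28 + 1597·637.43 = 2732244.9 + 1060246.32 + 1017975.71 = 4810466.93.
Divide by N: 4810466.93 / 7736 = 621.8287... → 621.83.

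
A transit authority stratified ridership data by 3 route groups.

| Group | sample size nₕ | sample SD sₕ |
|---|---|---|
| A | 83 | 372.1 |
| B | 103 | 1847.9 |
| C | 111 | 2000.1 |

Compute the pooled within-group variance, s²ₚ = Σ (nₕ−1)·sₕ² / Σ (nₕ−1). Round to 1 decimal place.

2720069.7

A: (83−1)·372.1² = 82·138458.41 = 11353589.62
B: (103−1)·1847.9² = 102·3414734.41 = 348302909.82
C: (111−1)·2000.1² = 110·4000400.01 = 440044001.1
Numerator = 799700500.54; denominator = Σ(nₕ−1) = 294.
s²ₚ = 799700500.54/294 = 2720069.730... → 2720069.7.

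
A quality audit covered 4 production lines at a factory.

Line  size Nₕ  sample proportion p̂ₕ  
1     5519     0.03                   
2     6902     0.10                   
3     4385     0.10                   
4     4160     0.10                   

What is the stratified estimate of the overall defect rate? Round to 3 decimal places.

0.082

Wₕ = Nₕ/N with N = 20966: 0.2632, 0.3292, 0.2091, 0.1984.
p̂_st = 0.2632·0.03 + 0.3292·0.10 + 0.2091·0.10 + 0.1984·0.10 ≈ 0.08157... → 0.082.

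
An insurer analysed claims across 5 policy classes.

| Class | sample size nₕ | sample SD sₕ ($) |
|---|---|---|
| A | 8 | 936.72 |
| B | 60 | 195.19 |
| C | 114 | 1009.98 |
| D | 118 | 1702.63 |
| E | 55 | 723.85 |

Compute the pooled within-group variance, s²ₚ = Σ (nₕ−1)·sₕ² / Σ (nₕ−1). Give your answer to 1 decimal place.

Degrees of freedom: 7 + 59 + 113 + 117 + 54 = 350.
Σ(nₕ−1)sₕ² = 7·877444.3584 + 59·38099.1361 + 113·1020059.6004 + 117·2898948.9169 + 54·523958.8225 = 491127494.0762.
s²ₚ = 491127494.0762 / 350 = 1403221.412... → 1403221.4.

1403221.4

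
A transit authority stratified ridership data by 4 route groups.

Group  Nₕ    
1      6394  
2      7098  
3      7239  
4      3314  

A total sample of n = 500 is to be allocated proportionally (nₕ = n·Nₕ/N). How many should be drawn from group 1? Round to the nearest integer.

133

N = 6394 + 7098 + 7239 + 3314 = 24045.
n_1 = 500·6394/24045 = 132.959... → 133.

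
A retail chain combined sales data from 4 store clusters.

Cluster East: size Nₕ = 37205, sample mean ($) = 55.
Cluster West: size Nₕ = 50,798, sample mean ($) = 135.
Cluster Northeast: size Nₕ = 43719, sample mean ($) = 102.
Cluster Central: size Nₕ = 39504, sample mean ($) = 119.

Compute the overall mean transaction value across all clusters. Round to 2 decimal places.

N = 37205 + 50798 + 43719 + 39504 = 171226.
Overall mean = Σ (Nₕ/N)·x̄ₕ — weight by population share, not a simple average.
Σ Nₕx̄ₕ = 37205·55 + 50798·135 + 43719·102 + 39504·119 = 2046275 + 6857730 + 4459338 + 4700976 = 18064319.
Divide by N: 18064319 / 171226 = 105.4999... → 105.50.

105.50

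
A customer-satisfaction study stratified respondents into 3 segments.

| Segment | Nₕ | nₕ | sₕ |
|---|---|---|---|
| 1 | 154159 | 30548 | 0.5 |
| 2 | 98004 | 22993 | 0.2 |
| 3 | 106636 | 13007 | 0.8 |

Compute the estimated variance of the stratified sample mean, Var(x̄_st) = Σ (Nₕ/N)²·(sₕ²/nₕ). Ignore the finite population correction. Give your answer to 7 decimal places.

N = 358799; Wₕ = Nₕ/N.
segment 1: (154159/358799)²·0.5²/30548 = 0.0000015107
segment 2: (98004/358799)²·0.2²/22993 = 0.0000001298
segment 3: (106636/358799)²·0.8²/13007 = 0.0000043462
Sum = 0.0000059867 → 0.0000060.

0.0000060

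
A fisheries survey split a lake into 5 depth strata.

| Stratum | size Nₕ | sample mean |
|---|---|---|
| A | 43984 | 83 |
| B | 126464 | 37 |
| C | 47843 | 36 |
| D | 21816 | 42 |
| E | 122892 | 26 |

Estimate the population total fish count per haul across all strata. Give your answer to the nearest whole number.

A: 43984·83 = 3650672
B: 126464·37 = 4679168
C: 47843·36 = 1722348
D: 21816·42 = 916272
E: 122892·26 = 3195192
τ̂ = Σ Nₕx̄ₕ = 14163652.

14163652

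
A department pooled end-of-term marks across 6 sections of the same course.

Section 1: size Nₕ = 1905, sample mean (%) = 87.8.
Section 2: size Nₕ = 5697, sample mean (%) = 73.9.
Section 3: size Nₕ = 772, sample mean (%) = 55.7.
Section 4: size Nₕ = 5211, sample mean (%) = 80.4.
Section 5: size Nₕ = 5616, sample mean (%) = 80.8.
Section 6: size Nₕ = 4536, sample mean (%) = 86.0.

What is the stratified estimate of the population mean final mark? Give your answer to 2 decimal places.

79.80

N = 1905 + 5697 + 772 + 5211 + 5616 + 4536 = 23737.
The stratified mean weights each stratum mean by its population share Nₕ/N.
Σ Nₕx̄ₕ = 1905·87.8 + 5697·73.9 + 772·55.7 + 5211·80.4 + 5616·80.8 + 4536·86.0 = 167259 + 421008.3 + 43000.4 + 418964.4 + 453772.8 + 390096 = 1894100.9.
Divide by N: 1894100.9 / 23737 = 79.7953... → 79.80.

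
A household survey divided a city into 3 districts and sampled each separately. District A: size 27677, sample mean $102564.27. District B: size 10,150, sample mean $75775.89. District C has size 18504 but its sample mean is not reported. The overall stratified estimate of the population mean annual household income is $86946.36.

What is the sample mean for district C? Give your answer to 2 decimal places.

Σ Nₕx̄ₕ = N·μ, so 18504·x̄_C = 56331·86946.36 − (27677·102564.27 + 10150·75775.89).
= 4897775405.16 − 3607796584.29 = 1289978820.87.
x̄_C = 1289978820.87 / 18504 = 69713.5117... → 69713.51.

69713.51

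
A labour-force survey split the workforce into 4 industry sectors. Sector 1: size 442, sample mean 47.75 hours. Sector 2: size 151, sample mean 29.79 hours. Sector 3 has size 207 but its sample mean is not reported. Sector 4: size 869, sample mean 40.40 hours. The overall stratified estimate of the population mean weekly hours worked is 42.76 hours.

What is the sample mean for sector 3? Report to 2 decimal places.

51.47

Σ Nₕx̄ₕ = N·μ, so 207·x̄_3 = 1669·42.76 − (442·47.75 + 151·29.79 + 869·40.40).
= 71366.44 − 60711.39 = 10655.05.
x̄_3 = 10655.05 / 207 = 51.4737... → 51.47.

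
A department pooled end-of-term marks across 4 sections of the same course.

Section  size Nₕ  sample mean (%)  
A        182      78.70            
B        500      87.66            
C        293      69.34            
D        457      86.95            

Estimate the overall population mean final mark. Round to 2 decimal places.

82.55

x̄_st = (Σ Nₕx̄ₕ) / (Σ Nₕ) = (182·78.70 + 500·87.66 + 293·69.34 + 457·86.95) / 1432
= 118206.17 / 1432 = 82.5462... → 82.55.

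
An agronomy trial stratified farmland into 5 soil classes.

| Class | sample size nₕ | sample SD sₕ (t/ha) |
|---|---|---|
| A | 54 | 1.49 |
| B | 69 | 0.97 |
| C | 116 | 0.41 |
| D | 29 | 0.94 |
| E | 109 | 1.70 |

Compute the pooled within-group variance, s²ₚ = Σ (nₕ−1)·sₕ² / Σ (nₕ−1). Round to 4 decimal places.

1.4458

A: (54−1)·1.49² = 53·2.2201 = 117.6653
B: (69−1)·0.97² = 68·0.9409 = 63.9812
C: (116−1)·0.41² = 115·0.1681 = 19.3315
D: (29−1)·0.94² = 28·0.8836 = 24.7408
E: (109−1)·1.70² = 108·2.89 = 312.12
Numerator = 537.8388; denominator = Σ(nₕ−1) = 372.
s²ₚ = 537.8388/372 = 1.445803... → 1.4458.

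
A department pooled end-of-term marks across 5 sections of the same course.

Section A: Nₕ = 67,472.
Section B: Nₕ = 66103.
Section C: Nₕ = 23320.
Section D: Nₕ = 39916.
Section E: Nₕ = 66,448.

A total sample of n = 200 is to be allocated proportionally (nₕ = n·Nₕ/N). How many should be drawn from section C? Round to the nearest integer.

18

Share of section C = 23320/263259 = 0.08858.
Allocate 200 × 0.08858 = 17.716... → 18.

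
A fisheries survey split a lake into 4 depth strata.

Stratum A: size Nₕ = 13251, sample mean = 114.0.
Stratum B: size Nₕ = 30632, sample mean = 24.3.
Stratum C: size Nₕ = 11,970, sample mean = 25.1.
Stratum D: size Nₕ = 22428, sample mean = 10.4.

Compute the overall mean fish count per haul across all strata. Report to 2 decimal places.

35.62

N = 13251 + 30632 + 11970 + 22428 = 78281.
Overall mean = Σ (Nₕ/N)·x̄ₕ — weight by population share, not a simple average.
Σ Nₕx̄ₕ = 13251·114.0 + 30632·24.3 + 11970·25.1 + 22428·10.4 = 1510614 + 744357.6 + 300447 + 233251.2 = 2788669.8.
Divide by N: 2788669.8 / 78281 = 35.6238... → 35.62.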